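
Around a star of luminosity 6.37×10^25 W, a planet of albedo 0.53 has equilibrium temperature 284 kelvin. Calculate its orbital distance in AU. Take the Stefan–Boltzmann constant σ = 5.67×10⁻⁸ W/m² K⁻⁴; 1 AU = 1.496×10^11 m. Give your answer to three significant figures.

Required flux: S = 4σT⁴/(1−α) = 3139 W/m².
S = L/(4πd²) → d = √(L/4πS) = √(6.37×10^25/(4π·3139)) = 4.018×10^10 m = 0.2686 AU.

0.269 AU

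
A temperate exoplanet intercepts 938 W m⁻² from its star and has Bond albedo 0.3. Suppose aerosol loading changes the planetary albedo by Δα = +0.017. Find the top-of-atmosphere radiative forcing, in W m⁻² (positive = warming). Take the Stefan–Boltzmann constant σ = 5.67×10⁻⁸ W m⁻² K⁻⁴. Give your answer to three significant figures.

ΔF = −(S/4)Δα = −(938.0/4)×(+0.017) = -3.987 W m⁻².

-3.99 W m⁻²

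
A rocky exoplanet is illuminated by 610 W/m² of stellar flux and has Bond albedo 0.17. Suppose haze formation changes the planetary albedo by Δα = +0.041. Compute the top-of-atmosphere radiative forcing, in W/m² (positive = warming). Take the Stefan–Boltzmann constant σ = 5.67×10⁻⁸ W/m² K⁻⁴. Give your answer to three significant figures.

TOA radiative forcing: ΔF = −S·Δα/4 = −610.0·(+0.041)/4 = -6.253 W/m².

-6.25 W/m²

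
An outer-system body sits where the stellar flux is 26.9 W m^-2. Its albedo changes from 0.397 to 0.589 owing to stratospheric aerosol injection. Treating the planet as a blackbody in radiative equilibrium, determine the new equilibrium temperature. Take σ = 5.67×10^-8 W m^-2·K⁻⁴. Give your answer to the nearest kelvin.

T₂ = [S(1−α₂)/(4σ)]^(1/4) = [26.90·0.411/(4σ)]^(1/4) = 83.56 K.

84 K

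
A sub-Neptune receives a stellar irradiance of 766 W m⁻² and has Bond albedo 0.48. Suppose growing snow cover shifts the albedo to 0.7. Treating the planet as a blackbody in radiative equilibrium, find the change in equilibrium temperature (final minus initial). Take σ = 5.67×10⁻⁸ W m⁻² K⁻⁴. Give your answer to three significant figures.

-26.3 kelvin

Before: T₁ = [766.0·0.52/(4σ)]^(1/4) = 204.7 K.
With α = 0.7, T₂ = 178.4 K.
Change: 178.4 − 204.7 = -26.30 K.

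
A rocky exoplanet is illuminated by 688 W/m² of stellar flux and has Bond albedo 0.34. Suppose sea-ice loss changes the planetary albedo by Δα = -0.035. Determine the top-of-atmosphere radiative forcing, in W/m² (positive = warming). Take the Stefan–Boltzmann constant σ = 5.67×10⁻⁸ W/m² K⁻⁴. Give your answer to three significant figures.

6.02 W/m²

ΔF = −(S/4)Δα = −(688.0/4)×(-0.035) = 6.020 W/m².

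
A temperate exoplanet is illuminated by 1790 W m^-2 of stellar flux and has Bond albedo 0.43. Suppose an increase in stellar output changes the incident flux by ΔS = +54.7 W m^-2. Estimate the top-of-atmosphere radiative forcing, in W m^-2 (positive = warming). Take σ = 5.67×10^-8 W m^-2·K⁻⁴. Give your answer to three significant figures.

7.79 W m^-2

ΔF = Δ[S(1−α)]/4 = (1−0.43)·+54.7/4 = 7.795 W m^-2.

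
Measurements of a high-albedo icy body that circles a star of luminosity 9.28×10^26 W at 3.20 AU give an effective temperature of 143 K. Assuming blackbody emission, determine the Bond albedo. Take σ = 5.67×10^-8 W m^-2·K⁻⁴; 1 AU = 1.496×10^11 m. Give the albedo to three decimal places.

d = 3.20 × 1.496×10^11 m = 4.787×10^11 m.
Flux at the orbit: S = L/(4πd²) = 9.28×10^26/(4π·(4.79×10^11)²) = 322.2 W m^-2.
Rearranging the radiative balance, α = 1 − 4σT⁴/S.
4σT⁴ = 4·5.67×10⁻⁸·(143)⁴ = 94.84 W m^-2.
Hence α = 1 − 94.84/322.2 = 0.7057.

0.706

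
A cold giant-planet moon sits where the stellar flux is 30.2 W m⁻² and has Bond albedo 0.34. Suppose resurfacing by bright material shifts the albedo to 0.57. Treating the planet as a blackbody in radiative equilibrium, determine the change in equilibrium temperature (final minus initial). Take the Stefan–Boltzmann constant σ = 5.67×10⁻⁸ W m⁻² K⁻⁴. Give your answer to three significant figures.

-9.83 kelvin

Initial: T₁ = [S(1−0.34)/(4σ)]^(1/4) = 96.82 K.
Final:   T₂ = [S(1−0.57)/(4σ)]^(1/4) = 86.99 K.
ΔT = T₂ − T₁ = -9.835 K.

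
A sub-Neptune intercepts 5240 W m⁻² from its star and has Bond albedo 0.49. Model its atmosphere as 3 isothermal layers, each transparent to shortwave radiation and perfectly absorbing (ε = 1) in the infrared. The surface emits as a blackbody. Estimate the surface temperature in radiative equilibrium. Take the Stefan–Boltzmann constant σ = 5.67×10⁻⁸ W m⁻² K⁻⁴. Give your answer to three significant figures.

466 K

OLR = S(1−α)/4 = 668.1 W m⁻²; the top layer radiates at T_e = 329.5 K.
Layer-by-layer balance gives σT_s⁴ = (N+1)σT_e⁴, so T_s = 4^¼·329.5 = 465.9 K.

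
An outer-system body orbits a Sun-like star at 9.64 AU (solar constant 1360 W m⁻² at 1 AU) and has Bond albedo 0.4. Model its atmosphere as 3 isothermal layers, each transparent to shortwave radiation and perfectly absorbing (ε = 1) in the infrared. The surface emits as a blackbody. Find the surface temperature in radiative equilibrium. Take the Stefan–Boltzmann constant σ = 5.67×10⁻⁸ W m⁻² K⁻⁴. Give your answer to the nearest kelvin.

112 K

Flux at the orbit: S = 1360/(9.64)² = 14.63 W m⁻².
The effective emission temperature is T_e = [S(1−α)/(4σ)]^¼ = 78.88 K.
Layer-by-layer balance gives σT_s⁴ = (N+1)σT_e⁴, so T_s = 4^¼·78.88 = 111.6 K.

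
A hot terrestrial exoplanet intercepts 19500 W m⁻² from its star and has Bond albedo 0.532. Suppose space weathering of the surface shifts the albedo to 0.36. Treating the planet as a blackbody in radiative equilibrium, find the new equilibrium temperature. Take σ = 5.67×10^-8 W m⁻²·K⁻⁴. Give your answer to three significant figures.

New equilibrium: T₂ = [(1−0.36)·19500/(4σ)]^(1/4) = 484.3 K.

484 K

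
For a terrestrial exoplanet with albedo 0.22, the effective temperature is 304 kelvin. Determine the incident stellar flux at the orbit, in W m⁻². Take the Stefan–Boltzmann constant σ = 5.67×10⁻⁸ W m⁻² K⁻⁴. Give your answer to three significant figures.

2480 W m⁻²

Invert the energy balance for S: S = 4σT⁴/(1−α).
The emitted flux is σT⁴ = 484.3 W m⁻².
S = 4·484.3/0.78 = 2483 W m⁻².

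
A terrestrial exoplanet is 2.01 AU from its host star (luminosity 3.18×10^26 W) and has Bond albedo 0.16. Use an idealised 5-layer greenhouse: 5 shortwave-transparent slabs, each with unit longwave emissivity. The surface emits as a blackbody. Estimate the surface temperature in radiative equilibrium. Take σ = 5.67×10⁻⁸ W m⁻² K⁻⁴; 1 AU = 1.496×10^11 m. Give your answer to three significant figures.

d = 2.01 × 1.496×10^11 m = 3.007×10^11 m.
S = L/(4πd²) = 279.9 W m⁻².
OLR = S(1−α)/4 = 58.77 W m⁻²; the top layer radiates at T_e = 179.4 K.
Layer-by-layer balance gives σT_s⁴ = (N+1)σT_e⁴, so T_s = 6^¼·179.4 = 280.8 K.

281 K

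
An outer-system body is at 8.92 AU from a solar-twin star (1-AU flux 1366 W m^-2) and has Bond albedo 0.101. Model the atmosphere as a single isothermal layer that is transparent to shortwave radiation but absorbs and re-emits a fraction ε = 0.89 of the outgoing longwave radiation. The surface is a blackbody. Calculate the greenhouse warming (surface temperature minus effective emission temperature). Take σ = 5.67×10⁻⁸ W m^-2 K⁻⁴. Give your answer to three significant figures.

14.4 K

Flux at the orbit: S = 1366/(8.92)² = 17.17 W m^-2.
At the top of the atmosphere, σT_e⁴ = S(1−α)/4 = 3.859 W m^-2, giving T_e = 90.83 K.
For a single slab of emissivity ε, T_s⁴ = 2T_e⁴/(2−ε); thus T_s = 90.83·(1.802)^(1/4) = 105.2 K.
T_s − T_e = 105.2 − 90.83 = 14.40 K.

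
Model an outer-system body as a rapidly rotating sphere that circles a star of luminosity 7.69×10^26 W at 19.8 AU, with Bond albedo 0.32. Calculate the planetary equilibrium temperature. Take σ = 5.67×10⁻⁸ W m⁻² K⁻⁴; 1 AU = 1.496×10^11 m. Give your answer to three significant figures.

d = 19.8 × 1.496×10^11 m = 2.962×10^12 m.
Flux at the orbit: S = L/(4πd²) = 7.69×10^26/(4π·(2.96×10^12)²) = 6.975 W m⁻².
Absorbed flux (global mean): S(1−α)/4 = 6.975·0.68/4 = 1.186 W m⁻².
Set σT⁴ = 1.186 → T = (1.186/σ)^(1/4) = 67.62 K.

67.6 K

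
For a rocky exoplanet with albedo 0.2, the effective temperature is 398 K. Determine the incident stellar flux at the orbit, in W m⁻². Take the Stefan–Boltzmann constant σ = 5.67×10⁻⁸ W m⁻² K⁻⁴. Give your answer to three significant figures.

Invert the energy balance for S: S = 4σT⁴/(1−α).
σT⁴ = 5.67×10⁻⁸·(398)⁴ = 1423 W m⁻².
S = 4·1423/0.8 = 7114 W m⁻².

7110 W m⁻²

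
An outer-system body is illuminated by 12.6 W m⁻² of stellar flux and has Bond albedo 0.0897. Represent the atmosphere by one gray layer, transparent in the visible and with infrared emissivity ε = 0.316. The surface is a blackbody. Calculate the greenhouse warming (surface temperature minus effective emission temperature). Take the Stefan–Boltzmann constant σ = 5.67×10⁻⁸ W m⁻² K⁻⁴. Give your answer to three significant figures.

3.70 K

Effective emission temperature (TOA balance): σT_e⁴ = S(1−α)/4 = 2.867 W m⁻² → T_e = 84.33 K.
The surface balance (absorbed SW + ε·downward IR = σT_s⁴) with T_a⁴ = T_s⁴/2 reduces to T_s = T_e·[2/(2−ε)]^¼ = 88.03 K.
T_s − T_e = 88.03 − 84.33 = 3.705 K.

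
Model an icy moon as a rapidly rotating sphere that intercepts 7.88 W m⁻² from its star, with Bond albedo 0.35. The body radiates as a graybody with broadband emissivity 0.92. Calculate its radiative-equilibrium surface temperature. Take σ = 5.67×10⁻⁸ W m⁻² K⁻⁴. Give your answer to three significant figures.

The planet absorbs (1−α)S over its disc πR² and re-emits over 4πR², so the mean absorbed flux is (1−0.35)·7.880/4 = 1.280 W m⁻².
Radiative balance εσT⁴ = 1.280 gives T = [1.280/(0.92·σ)]^(1/4) = 70.39 K.

70.4 K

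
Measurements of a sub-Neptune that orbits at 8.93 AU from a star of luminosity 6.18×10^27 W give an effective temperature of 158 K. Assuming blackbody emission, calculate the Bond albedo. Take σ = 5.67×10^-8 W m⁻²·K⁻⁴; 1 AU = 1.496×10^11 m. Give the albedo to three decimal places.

d = 8.93 × 1.496×10^11 m = 1.336×10^12 m.
Flux at the orbit: S = L/(4πd²) = 6.18×10^27/(4π·(1.34×10^12)²) = 275.6 W m⁻².
From σT⁴ = S(1−α)/4 we invert for α: 1−α = 4σT⁴/S.
4σT⁴ = 4·5.67×10⁻⁸·(158)⁴ = 141.3 W m⁻².
1−α = 141.3/275.6 = 0.5129, so α = 0.4871.

0.487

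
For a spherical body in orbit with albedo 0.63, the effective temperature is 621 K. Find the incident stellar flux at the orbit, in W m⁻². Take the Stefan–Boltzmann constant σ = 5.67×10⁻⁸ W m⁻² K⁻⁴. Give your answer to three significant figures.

From S(1−α)/4 = σT⁴: S = 4σT⁴/(1−α).
The emitted flux is σT⁴ = 8432 W m⁻².
S = 4·8432/0.37 = 91160 W m⁻².

91200 W m⁻²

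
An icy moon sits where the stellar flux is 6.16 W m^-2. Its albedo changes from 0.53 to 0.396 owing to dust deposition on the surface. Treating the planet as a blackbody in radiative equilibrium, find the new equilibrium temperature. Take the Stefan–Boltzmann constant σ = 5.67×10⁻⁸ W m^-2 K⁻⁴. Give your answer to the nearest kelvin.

64 K

New equilibrium: T₂ = [(1−0.396)·6.160/(4σ)]^(1/4) = 63.64 K.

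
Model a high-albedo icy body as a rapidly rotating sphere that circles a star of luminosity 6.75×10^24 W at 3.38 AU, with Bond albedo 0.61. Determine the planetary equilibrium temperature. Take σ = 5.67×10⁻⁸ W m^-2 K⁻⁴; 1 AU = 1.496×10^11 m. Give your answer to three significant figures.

Orbital distance: d = 3.38 AU = 5.056×10^11 m.
Flux at the orbit: S = L/(4πd²) = 6.75×10^24/(4π·(5.06×10^11)²) = 2.101 W m^-2.
Averaging over the sphere, the absorbed flux is S(1−α)/4 = 0.2048 W m^-2.
In equilibrium σT⁴ equals this, so T = 43.60 K.

43.6 kelvin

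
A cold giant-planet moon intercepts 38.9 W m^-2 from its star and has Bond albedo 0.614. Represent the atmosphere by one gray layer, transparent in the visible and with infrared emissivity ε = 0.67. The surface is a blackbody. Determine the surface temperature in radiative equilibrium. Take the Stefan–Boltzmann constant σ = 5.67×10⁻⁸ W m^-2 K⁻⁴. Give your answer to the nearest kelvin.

100 K

The planet radiates to space at T_e = [S(1−α)/(4σ)]^(1/4) = 90.20 K.
Surface balance with a leaky layer gives σT_s⁴ = σT_e⁴·2/(2−ε), so T_s = T_e·[2/(2−0.67)]^(1/4) = 99.89 K.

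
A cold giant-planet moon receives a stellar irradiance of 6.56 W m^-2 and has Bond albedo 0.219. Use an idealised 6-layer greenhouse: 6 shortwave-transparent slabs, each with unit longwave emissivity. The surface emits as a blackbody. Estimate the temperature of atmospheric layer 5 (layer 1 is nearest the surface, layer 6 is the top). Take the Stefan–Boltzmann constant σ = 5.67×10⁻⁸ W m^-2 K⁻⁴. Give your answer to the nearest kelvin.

82 K

Top-of-atmosphere balance: σT_e⁴ = S(1−α)/4 = 1.281 W m^-2 → T_e = 68.94 K.
Each opaque layer satisfies 2T_j⁴ = T_{j−1}⁴ + T_{j+1}⁴, giving T_k⁴ = (N+1−k)T_e⁴.
With k = 5: T_5 = (6+1−5)^¼·68.94 K = 81.99 K.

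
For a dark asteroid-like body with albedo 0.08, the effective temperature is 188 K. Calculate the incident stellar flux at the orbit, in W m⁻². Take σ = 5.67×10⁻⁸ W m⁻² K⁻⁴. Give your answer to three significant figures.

308 W m⁻²

From S(1−α)/4 = σT⁴: S = 4σT⁴/(1−α).
σT⁴ = 5.67×10⁻⁸·(188)⁴ = 70.83 W m⁻².
So S = 4×70.83/(1−0.08) = 308.0 W m⁻².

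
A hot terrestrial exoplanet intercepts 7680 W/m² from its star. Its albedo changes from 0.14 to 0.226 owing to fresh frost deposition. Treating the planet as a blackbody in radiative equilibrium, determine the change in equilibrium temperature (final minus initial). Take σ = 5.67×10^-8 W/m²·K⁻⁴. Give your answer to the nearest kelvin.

With α = 0.14, T₁ = 413.1 K.
After:  T₂ = [7680·0.774/(4σ)]^(1/4) = 402.4 K.
ΔT = T₂ − T₁ = -10.74 K.

-11 K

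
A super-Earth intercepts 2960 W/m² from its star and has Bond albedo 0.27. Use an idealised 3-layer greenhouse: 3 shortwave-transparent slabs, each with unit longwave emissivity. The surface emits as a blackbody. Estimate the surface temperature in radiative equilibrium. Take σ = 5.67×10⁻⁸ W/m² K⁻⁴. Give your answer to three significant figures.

The effective emission temperature is T_e = [S(1−α)/(4σ)]^¼ = 312.4 K.
For an N-layer opaque stack, T_s⁴ = (N+1)T_e⁴, hence T_s = (4)^(1/4)×312.4 K = 441.8 K.

442 K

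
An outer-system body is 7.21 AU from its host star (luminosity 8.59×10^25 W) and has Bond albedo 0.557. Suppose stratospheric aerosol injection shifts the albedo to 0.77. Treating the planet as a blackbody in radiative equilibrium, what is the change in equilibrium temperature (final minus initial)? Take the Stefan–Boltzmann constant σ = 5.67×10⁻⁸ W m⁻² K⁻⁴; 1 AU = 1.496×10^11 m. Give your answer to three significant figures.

-8.80 K

d = 7.21 × 1.496×10^11 m = 1.079×10^12 m.
S = L/(4πd²) = 5.876 W m⁻².
Initial: T₁ = [S(1−0.557)/(4σ)]^(1/4) = 58.20 K.
Final:   T₂ = [S(1−0.77)/(4σ)]^(1/4) = 49.41 K.
Change: 49.41 − 58.20 = -8.798 K.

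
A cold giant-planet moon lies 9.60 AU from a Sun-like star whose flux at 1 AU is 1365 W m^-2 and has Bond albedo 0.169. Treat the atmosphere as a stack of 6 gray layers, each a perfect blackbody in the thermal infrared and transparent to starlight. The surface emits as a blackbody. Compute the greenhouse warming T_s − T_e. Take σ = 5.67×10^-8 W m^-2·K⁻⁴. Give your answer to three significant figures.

53.8 K

Irradiance scales as 1/d², so S = 1365 W m^-2 × (1/9.60)² = 14.81 W m^-2.
OLR = S(1−α)/4 = 3.077 W m^-2; the top layer radiates at T_e = 85.83 K.
Surface: T_s = (7)^¼·T_e = 139.6 K.
So the greenhouse effect raises the surface by 139.6 − 85.83 = 53.78 K.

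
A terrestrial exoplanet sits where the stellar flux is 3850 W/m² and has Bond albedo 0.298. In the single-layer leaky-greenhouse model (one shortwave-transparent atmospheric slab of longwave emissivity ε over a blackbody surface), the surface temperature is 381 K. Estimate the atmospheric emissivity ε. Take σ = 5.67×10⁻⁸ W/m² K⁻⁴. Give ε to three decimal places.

0.869

Effective temperature: T_e = [S(1−α)/(4σ)]^(1/4) = 330.4 K.
Since (2−ε)/2 = (T_e/T_s)⁴ = 0.5655, ε = 0.8689.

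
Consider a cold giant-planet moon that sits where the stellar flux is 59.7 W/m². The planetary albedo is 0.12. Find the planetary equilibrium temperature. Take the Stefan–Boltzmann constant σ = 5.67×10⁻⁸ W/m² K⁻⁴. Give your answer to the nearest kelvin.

123 K

Absorbed flux (global mean): S(1−α)/4 = 59.70·0.88/4 = 13.13 W/m².
Set σT⁴ = 13.13 → T = (13.13/σ)^(1/4) = 123.4 K.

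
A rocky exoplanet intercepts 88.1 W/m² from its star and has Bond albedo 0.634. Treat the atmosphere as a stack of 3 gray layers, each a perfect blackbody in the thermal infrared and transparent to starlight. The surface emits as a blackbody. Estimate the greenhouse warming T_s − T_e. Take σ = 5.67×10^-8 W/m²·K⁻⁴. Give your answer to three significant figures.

Top-of-atmosphere balance: σT_e⁴ = S(1−α)/4 = 8.061 W/m² → T_e = 109.2 K.
Surface: T_s = (4)^¼·T_e = 154.4 K.
Warming: T_s − T_e = 45.23 K.

45.2 K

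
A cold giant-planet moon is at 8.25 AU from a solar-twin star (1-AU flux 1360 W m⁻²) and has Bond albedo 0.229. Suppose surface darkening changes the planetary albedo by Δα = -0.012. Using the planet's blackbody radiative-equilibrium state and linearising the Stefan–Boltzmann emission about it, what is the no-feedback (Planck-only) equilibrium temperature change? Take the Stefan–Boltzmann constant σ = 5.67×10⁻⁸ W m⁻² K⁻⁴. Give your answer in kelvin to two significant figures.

By the inverse-square law, S = 1360/8.25² = 19.98 W m⁻².
Unperturbed T_e = [19.98·(1−0.229)/(4σ)]^¼ = 90.78 K.
The change in absorbed flux is Δ[S(1−α)/4] = −SΔα/4 = 0.05994 W m⁻².
Linearising σT⁴ gives d(σT⁴)/dT = 4σT_e³ = 0.1697 W m⁻² per K.
ΔT₀ = ΔF/λ_P = 0.05994/0.1697 = 0.353 K.

0.35 K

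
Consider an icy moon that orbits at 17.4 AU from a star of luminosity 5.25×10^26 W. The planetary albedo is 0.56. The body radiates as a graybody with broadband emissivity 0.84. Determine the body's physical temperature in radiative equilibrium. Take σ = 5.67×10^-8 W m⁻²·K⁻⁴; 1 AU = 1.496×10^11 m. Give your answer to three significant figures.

61.4 K

Orbital distance: d = 17.4 AU = 2.603×10^12 m.
S = L/(4πd²) = 6.166 W m⁻².
Averaging over the sphere, the absorbed flux is S(1−α)/4 = 0.6782 W m⁻².
Radiative balance εσT⁴ = 0.6782 gives T = [0.6782/(0.84·σ)]^(1/4) = 61.43 K.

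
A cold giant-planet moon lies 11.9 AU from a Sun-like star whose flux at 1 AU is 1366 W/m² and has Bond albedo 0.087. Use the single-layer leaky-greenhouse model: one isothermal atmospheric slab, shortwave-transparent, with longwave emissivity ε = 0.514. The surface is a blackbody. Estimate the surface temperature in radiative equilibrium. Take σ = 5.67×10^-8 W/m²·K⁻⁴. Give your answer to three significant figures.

85.0 K

By the inverse-square law, S = 1366/11.9² = 9.646 W/m².
Effective emission temperature (TOA balance): σT_e⁴ = S(1−α)/4 = 2.202 W/m² → T_e = 78.94 K.
For a single slab of emissivity ε, T_s⁴ = 2T_e⁴/(2−ε); thus T_s = 78.94·(1.346)^(1/4) = 85.03 K.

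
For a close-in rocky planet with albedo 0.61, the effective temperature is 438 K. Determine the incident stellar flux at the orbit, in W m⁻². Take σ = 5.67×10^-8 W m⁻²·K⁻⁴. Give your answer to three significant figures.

From S(1−α)/4 = σT⁴: S = 4σT⁴/(1−α).
σT⁴ = 5.67×10⁻⁸·(438)⁴ = 2087 W m⁻².
S = 4·2087/0.39 = 21400 W m⁻².

21400 W m⁻²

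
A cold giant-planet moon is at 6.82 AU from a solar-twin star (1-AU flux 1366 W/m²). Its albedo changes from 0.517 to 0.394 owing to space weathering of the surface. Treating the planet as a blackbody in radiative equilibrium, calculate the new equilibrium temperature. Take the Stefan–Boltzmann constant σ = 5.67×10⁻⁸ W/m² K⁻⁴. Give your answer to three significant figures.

94.1 K

Irradiance scales as 1/d², so S = 1366 W/m² × (1/6.82)² = 29.37 W/m².
With the new albedo, S(1−α₂)/4 = 4.449 W/m², so T₂ = 94.12 K.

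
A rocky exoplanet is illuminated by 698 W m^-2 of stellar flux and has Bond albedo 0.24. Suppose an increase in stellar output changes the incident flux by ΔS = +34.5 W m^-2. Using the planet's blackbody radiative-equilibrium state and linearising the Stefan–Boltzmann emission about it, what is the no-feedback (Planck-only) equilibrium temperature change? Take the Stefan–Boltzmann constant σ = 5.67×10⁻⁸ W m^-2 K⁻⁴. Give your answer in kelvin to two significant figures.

2.7 K

Reference equilibrium: T_e = [S(1−α)/(4σ)]^(1/4) = 219.9 K.
ΔF = Δ[S(1−α)]/4 = (1−0.24)·+34.5/4 = 6.555 W m^-2.
The Planck feedback parameter is 4σT_e³ = 2.412 W m^-2/K.
ΔT₀ = ΔF/λ_P = 6.555/2.412 = 2.72 K.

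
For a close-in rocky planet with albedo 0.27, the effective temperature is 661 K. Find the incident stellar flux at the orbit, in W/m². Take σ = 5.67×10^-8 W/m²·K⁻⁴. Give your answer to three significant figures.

59300 W/m²

From S(1−α)/4 = σT⁴: S = 4σT⁴/(1−α).
σT⁴ = 5.67×10⁻⁸·(661)⁴ = 10820 W/m².
S = 4·10820/0.73 = 59310 W/m².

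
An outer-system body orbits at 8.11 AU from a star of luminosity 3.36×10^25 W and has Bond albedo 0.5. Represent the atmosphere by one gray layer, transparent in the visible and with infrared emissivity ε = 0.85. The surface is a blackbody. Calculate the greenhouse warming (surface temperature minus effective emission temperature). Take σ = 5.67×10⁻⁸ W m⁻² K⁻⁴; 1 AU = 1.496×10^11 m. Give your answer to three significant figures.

6.64 K

Orbital distance: d = 8.11 AU = 1.213×10^12 m.
Spreading L over a sphere of radius d: S = 3.36×10^25/(4π·1.21×10^12²) = 1.816 W m⁻².
The planet radiates to space at T_e = [S(1−α)/(4σ)]^(1/4) = 44.73 K.
The surface balance (absorbed SW + ε·downward IR = σT_s⁴) with T_a⁴ = T_s⁴/2 reduces to T_s = T_e·[2/(2−ε)]^¼ = 51.37 K.
Greenhouse warming: T_s − T_e = 6.637 K.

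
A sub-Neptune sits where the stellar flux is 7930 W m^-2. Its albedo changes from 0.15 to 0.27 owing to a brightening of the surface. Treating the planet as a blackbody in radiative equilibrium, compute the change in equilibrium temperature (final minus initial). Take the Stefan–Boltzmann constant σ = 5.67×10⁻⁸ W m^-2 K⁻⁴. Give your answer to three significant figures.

-15.5 K

Before: T₁ = [7930·0.85/(4σ)]^(1/4) = 415.2 K.
After:  T₂ = [7930·0.73/(4σ)]^(1/4) = 399.7 K.
Change: 399.7 − 415.2 = -15.50 K.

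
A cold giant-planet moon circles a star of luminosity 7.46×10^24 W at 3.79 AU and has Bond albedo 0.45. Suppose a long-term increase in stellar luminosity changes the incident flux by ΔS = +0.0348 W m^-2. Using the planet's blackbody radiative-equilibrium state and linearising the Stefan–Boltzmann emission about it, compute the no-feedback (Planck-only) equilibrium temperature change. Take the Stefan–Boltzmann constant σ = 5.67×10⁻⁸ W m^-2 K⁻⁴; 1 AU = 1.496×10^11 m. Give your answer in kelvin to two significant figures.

0.22 K

d = 3.79 × 1.496×10^11 m = 5.670×10^11 m.
S = L/(4πd²) = 1.847 W m^-2.
Unperturbed T_e = [1.847·(1−0.45)/(4σ)]^¼ = 46.00 K.
Only a fraction (1−α) is absorbed and it's spread over 4πR², so ΔF = (1−α)ΔS/4 = 0.004785 W m^-2.
Planck response: λ_P = 4σT_e³ = 4·5.67×10⁻⁸·(46.00)³ = 0.02208 W m^-2/K.
Hence the no-feedback warming is ΔF/(4σT_e³) = 0.217 K.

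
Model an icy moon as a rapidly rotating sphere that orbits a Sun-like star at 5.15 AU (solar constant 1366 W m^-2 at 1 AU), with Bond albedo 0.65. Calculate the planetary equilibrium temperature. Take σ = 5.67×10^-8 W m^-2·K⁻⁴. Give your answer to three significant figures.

94.4 K

Flux at the orbit: S = 1366/(5.15)² = 51.50 W m^-2.
Averaging over the sphere, the absorbed flux is S(1−α)/4 = 4.507 W m^-2.
Set σT⁴ = 4.507 → T = (4.507/σ)^(1/4) = 94.42 K.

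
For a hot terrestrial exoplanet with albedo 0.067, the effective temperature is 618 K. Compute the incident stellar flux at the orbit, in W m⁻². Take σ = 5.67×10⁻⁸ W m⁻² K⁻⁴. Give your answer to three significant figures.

Invert the energy balance for S: S = 4σT⁴/(1−α).
σT⁴ = 5.67×10⁻⁸·(618)⁴ = 8271 W m⁻².
S = 4·8271/0.933 = 35460 W m⁻².

35500 W m⁻²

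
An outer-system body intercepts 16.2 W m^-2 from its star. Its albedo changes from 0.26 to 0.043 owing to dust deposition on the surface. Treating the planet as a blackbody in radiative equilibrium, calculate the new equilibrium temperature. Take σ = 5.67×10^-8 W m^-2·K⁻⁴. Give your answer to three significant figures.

90.9 kelvin

With the new albedo, S(1−α₂)/4 = 3.876 W m^-2, so T₂ = 90.93 K.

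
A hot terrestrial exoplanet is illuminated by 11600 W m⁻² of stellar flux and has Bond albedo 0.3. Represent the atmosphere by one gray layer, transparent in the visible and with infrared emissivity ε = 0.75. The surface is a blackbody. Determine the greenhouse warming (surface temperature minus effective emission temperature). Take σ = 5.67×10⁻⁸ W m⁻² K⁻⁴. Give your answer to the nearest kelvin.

At the top of the atmosphere, σT_e⁴ = S(1−α)/4 = 2030 W m⁻², giving T_e = 435.0 K.
For a single slab of emissivity ε, T_s⁴ = 2T_e⁴/(2−ε); thus T_s = 435.0·(1.6)^(1/4) = 489.2 K.
T_s − T_e = 489.2 − 435.0 = 54.24 K.

54 K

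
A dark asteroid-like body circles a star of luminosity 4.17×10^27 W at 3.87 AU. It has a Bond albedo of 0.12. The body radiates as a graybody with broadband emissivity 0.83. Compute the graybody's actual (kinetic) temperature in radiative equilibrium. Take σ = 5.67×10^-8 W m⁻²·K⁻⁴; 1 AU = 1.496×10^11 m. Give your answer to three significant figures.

Orbital distance: d = 3.87 AU = 5.790×10^11 m.
S = L/(4πd²) = 990.0 W m⁻².
Averaging over the sphere, the absorbed flux is S(1−α)/4 = 217.8 W m⁻².
Equating to εσT⁴ with ε = 0.83: T = (217.8/0.83σ)^(1/4) = 260.8 K.

261 kelvin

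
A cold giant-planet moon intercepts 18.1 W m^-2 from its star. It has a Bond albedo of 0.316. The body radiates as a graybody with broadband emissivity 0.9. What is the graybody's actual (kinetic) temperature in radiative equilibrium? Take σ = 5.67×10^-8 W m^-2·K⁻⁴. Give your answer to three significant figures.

Absorbed flux (global mean): S(1−α)/4 = 18.10·0.684/4 = 3.095 W m^-2.
Equating to εσT⁴ with ε = 0.9: T = (3.095/0.9σ)^(1/4) = 88.25 K.

88.2 K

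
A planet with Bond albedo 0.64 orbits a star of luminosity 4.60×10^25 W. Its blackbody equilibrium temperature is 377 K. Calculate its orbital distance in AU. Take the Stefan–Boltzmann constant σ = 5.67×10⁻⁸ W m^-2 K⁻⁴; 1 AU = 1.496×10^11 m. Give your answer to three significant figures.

0.113 AU

Required flux: S = 4σT⁴/(1−α) = 12730 W m^-2.
From L = 4πd²S, d = √(4.60×10^25/(4π·12730)) = 1.696×10^10 m = 0.1134 AU.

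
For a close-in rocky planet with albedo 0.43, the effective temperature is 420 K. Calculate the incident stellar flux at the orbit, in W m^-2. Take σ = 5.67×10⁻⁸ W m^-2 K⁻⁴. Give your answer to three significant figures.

12400 W m^-2

From S(1−α)/4 = σT⁴: S = 4σT⁴/(1−α).
The emitted flux is σT⁴ = 1764 W m^-2.
So S = 4×1764/(1−0.43) = 12380 W m^-2.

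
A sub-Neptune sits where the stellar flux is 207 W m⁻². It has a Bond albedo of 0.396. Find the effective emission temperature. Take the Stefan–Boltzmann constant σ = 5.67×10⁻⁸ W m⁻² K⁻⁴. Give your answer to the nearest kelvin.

153 K

Averaging over the sphere, the absorbed flux is S(1−α)/4 = 31.26 W m⁻².
Balancing against σT⁴: T = (31.26/5.67×10⁻⁸)^(1/4) = 153.2 K.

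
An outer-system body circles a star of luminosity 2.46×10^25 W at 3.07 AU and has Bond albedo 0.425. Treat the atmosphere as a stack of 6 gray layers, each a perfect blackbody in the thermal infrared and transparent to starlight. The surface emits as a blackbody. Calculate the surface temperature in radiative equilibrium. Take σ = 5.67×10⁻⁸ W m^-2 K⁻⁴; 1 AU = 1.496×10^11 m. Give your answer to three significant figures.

Orbital distance: d = 3.07 AU = 4.593×10^11 m.
Spreading L over a sphere of radius d: S = 2.46×10^25/(4π·4.59×10^11²) = 9.281 W m^-2.
The effective emission temperature is T_e = [S(1−α)/(4σ)]^¼ = 69.65 K.
For an N-layer opaque stack, T_s⁴ = (N+1)T_e⁴, hence T_s = (7)^(1/4)×69.65 K = 113.3 K.

113 K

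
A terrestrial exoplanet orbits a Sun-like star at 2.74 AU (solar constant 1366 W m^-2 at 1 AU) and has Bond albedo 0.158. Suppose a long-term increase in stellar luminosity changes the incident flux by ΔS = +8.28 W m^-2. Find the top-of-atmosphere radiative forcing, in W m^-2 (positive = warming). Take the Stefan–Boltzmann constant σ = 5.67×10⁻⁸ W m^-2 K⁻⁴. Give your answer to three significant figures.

By the inverse-square law, S = 1366/2.74² = 181.9 W m^-2.
TOA radiative forcing: ΔF = (1−α)ΔS/4 = 0.842·(+8.28)/4 = 1.743 W m^-2.

1.74 W m^-2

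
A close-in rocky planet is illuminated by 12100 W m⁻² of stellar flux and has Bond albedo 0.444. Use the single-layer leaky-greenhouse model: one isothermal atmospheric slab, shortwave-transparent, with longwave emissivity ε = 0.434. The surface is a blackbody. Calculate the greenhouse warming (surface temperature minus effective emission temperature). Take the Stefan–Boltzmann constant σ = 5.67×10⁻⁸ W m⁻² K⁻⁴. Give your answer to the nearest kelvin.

26 K

The planet radiates to space at T_e = [S(1−α)/(4σ)]^(1/4) = 415.0 K.
For a single slab of emissivity ε, T_s⁴ = 2T_e⁴/(2−ε); thus T_s = 415.0·(1.277)^(1/4) = 441.2 K.
Greenhouse warming: T_s − T_e = 26.17 K.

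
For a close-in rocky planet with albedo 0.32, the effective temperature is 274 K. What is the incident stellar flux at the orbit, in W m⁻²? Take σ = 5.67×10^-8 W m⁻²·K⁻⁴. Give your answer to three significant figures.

Invert the energy balance for S: S = 4σT⁴/(1−α).
The emitted flux is σT⁴ = 319.6 W m⁻².
S = 4·319.6/0.68 = 1880 W m⁻².

1880 W m⁻²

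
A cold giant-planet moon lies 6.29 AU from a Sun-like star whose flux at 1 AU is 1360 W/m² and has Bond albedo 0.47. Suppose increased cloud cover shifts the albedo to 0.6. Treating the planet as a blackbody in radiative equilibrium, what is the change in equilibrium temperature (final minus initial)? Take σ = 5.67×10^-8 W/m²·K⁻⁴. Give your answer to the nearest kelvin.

By the inverse-square law, S = 1360/6.29² = 34.37 W/m².
Initial: T₁ = [S(1−0.47)/(4σ)]^(1/4) = 94.67 K.
With α = 0.6, T₂ = 88.24 K.
ΔT = T₂ − T₁ = -6.432 K.

-6 kelvin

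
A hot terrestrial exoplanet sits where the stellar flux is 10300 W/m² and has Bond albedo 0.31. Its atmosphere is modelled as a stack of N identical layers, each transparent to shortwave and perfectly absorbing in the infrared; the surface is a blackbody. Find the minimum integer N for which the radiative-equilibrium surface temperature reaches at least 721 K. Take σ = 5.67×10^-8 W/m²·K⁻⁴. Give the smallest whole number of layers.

The effective emission temperature is T_e = [S(1−α)/(4σ)]^¼ = 420.7 K.
Since T_s⁴ = (N+1)T_e⁴, we need N ≥ (T_s/T_e)⁴ − 1 = 7.624.
Rounding up, N = 8.

8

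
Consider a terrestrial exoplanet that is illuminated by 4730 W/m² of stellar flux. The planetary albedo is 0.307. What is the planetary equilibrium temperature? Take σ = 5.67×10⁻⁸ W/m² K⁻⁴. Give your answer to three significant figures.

The planet absorbs (1−α)S over its disc πR² and re-emits over 4πR², so the mean absorbed flux is (1−0.307)·4730/4 = 819.5 W/m².
Balancing against σT⁴: T = (819.5/5.67×10⁻⁸)^(1/4) = 346.7 K.

347 kelvin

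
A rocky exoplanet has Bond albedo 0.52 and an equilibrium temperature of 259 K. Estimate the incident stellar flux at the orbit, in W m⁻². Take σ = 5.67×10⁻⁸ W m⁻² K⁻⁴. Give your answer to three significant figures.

From S(1−α)/4 = σT⁴: S = 4σT⁴/(1−α).
σT⁴ = 5.67×10⁻⁸·(259)⁴ = 255.1 W m⁻².
So S = 4×255.1/(1−0.52) = 2126 W m⁻².

2130 W m⁻²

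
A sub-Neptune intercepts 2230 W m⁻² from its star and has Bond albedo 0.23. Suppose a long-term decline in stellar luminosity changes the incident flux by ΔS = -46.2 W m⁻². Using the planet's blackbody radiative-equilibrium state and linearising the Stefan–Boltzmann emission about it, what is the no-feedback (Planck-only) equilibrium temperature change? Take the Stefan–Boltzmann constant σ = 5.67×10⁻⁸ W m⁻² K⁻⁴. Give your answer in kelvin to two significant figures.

-1.5 K

The baseline emission temperature is T_e = 295.0 K.
TOA radiative forcing: ΔF = (1−α)ΔS/4 = 0.77·(-46.2)/4 = -8.894 W m⁻².
Linearising σT⁴ gives d(σT⁴)/dT = 4σT_e³ = 5.821 W m⁻² per K.
ΔT₀ = ΔF/λ_P = -8.894/5.821 = -1.53 K.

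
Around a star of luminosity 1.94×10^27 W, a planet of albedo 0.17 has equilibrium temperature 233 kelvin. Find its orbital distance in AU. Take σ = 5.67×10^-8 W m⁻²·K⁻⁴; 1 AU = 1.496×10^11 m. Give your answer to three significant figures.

2.93 AU

Energy balance gives S = 4σT⁴/(1−α) = 805.4 W m⁻².
S = L/(4πd²) → d = √(L/4πS) = √(1.94×10^27/(4π·805.4)) = 4.378×10^11 m = 2.927 AU.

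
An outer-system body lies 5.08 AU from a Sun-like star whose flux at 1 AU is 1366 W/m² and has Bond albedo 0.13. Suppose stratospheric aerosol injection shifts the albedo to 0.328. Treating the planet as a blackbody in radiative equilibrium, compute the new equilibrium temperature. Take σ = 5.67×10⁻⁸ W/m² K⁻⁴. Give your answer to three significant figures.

112 kelvin

Irradiance scales as 1/d², so S = 1366 W/m² × (1/5.08)² = 52.93 W/m².
With the new albedo, S(1−α₂)/4 = 8.893 W/m², so T₂ = 111.9 K.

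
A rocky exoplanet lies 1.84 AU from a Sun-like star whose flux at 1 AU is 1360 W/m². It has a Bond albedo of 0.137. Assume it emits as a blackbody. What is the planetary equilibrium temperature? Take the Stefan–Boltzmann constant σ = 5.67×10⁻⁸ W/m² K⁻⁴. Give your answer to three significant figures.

Irradiance scales as 1/d², so S = 1360 W/m² × (1/1.84)² = 401.7 W/m².
The planet absorbs (1−α)S over its disc πR² and re-emits over 4πR², so the mean absorbed flux is (1−0.137)·401.7/4 = 86.67 W/m².
Balancing against σT⁴: T = (86.67/5.67×10⁻⁸)^(1/4) = 197.7 K.

198 K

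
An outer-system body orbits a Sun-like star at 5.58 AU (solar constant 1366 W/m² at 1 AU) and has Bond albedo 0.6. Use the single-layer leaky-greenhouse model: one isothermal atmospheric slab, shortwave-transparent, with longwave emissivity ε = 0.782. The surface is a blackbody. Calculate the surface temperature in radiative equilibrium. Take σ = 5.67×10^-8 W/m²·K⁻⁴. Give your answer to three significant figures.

By the inverse-square law, S = 1366/5.58² = 43.87 W/m².
At the top of the atmosphere, σT_e⁴ = S(1−α)/4 = 4.387 W/m², giving T_e = 93.79 K.
Surface balance with a leaky layer gives σT_s⁴ = σT_e⁴·2/(2−ε), so T_s = T_e·[2/(2−0.782)]^(1/4) = 106.2 K.

106 kelvin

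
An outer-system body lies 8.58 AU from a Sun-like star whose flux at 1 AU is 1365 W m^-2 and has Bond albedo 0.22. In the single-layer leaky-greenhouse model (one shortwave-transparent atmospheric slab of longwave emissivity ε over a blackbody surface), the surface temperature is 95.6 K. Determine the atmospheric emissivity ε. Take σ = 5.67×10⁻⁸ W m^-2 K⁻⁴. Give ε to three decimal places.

By the inverse-square law, S = 1365/8.58² = 18.54 W m^-2.
First, T_e = [18.54·(1−0.22)/(4σ)]^(1/4) = 89.36 K.
T_s⁴ = T_e⁴·2/(2−ε) → ε = 2 − 2(T_e/T_s)⁴ = 2 − 2·(89.36/95.6)⁴ = 0.4731.

0.473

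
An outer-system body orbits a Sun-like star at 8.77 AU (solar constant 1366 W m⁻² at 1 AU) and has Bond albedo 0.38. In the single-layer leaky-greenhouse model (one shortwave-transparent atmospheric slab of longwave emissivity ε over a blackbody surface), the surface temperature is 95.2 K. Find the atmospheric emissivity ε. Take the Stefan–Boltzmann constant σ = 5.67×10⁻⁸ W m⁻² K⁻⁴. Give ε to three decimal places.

0.818

By the inverse-square law, S = 1366/8.77² = 17.76 W m⁻².
First, T_e = [17.76·(1−0.38)/(4σ)]^(1/4) = 83.47 K.
Inverting T_s⁴ = 2T_e⁴/(2−ε): (T_e/T_s)⁴ = 0.5911, so ε = 2(1 − 0.5911) = 0.8178.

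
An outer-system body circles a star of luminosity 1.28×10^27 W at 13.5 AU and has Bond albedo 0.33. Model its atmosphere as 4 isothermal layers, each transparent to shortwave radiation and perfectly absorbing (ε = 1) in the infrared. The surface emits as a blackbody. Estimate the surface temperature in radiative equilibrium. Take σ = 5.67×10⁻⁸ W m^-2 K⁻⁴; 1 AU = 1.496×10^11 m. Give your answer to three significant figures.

139 K

Orbital distance: d = 13.5 AU = 2.020×10^12 m.
Spreading L over a sphere of radius d: S = 1.28×10^27/(4π·2.02×10^12²) = 24.97 W m^-2.
OLR = S(1−α)/4 = 4.183 W m^-2; the top layer radiates at T_e = 92.68 K.
Layer-by-layer balance gives σT_s⁴ = (N+1)σT_e⁴, so T_s = 5^¼·92.68 = 138.6 K.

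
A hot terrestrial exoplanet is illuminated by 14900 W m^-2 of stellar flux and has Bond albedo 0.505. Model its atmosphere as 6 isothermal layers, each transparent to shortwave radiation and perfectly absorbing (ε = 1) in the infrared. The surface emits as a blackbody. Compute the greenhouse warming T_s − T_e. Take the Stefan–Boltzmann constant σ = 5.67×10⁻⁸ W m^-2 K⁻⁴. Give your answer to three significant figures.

OLR = S(1−α)/4 = 1844 W m^-2; the top layer radiates at T_e = 424.7 K.
Surface: T_s = (7)^¼·T_e = 690.7 K.
Warming: T_s − T_e = 266.1 K.

266 K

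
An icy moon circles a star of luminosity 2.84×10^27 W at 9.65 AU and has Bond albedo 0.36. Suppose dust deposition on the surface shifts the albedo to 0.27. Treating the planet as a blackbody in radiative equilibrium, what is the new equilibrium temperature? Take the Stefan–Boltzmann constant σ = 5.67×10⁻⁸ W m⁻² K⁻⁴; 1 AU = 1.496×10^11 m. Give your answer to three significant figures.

137 K

Orbital distance: d = 9.65 AU = 1.444×10^12 m.
Spreading L over a sphere of radius d: S = 2.84×10^27/(4π·1.44×10^12²) = 108.4 W m⁻².
With the new albedo, S(1−α₂)/4 = 19.79 W m⁻², so T₂ = 136.7 K.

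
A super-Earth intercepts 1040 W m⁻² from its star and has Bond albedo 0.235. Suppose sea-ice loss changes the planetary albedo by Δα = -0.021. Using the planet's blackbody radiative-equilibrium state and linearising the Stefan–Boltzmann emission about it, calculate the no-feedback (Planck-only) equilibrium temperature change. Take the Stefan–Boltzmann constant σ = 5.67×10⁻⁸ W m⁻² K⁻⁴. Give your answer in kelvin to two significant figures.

1.7 K

Unperturbed T_e = [1040·(1−0.235)/(4σ)]^¼ = 243.4 K.
TOA radiative forcing: ΔF = −S·Δα/4 = −1040·(-0.021)/4 = 5.460 W m⁻².
Planck response: λ_P = 4σT_e³ = 4·5.67×10⁻⁸·(243.4)³ = 3.269 W m⁻²/K.
ΔT₀ = ΔF/λ_P = 5.460/3.269 = 1.67 K.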